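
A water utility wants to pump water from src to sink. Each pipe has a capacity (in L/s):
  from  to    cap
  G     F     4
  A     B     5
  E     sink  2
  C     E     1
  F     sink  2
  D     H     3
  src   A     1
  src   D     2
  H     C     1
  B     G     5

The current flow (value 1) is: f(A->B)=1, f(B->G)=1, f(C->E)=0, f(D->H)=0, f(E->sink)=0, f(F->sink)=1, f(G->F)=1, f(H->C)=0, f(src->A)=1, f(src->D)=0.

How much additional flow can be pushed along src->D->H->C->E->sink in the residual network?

Residual capacities along the path: src->D: 2, D->H: 3, H->C: 1, C->E: 1, E->sink: 2.
Minimum is 1.

1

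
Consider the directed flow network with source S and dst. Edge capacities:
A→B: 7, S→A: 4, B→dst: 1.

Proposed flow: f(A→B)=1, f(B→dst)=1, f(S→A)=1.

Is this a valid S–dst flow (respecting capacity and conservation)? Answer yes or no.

Yes

Every edge has 0 ≤ f(e) ≤ cap(e).
At each intermediate node, inflow equals outflow.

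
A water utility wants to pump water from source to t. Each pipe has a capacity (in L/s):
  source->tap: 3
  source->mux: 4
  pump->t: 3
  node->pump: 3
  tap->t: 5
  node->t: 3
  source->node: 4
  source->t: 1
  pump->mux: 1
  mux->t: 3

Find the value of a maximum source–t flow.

11

Augment source->t: bottleneck 1. Total 1.
Augment source->node->t: bottleneck 3. Total 4.
Augment source->tap->t: bottleneck 3. Total 7.
Augment source->mux->t: bottleneck 3. Total 10.
Augment source->node->pump->t: bottleneck 1. Total 11.
No augmenting path remains in the residual graph.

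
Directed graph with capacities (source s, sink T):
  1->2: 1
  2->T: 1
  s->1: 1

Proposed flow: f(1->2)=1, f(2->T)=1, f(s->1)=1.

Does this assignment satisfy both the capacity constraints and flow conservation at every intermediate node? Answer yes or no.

Every edge has 0 ≤ f(e) ≤ cap(e).
At each intermediate node, inflow equals outflow.

Yes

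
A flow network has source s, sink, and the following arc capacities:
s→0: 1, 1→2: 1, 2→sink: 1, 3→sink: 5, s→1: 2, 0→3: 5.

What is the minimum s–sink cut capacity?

2

Max flow = 2 (via 2 augmenting paths).
In the residual at optimum, the set reachable from s is {1, s}.
Cut edges: 1→2 (cap 1), s→0 (cap 1). Sum = 2.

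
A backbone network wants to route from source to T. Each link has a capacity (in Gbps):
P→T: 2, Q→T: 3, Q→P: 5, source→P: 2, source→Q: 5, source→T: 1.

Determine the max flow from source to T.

Augment source→T: bottleneck 1. Total 1.
Augment source→Q→T: bottleneck 3. Total 4.
Augment source→P→T: bottleneck 2. Total 6.
No augmenting path remains in the residual graph.

6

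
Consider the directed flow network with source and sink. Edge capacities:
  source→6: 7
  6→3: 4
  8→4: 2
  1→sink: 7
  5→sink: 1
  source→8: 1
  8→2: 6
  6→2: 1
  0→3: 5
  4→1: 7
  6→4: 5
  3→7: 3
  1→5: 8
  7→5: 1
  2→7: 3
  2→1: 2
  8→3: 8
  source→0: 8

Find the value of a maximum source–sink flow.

8

Augment source→8→4→1→sink: bottleneck 1. Total 1.
Augment source→6→4→1→sink: bottleneck 5. Total 6.
Augment source→6→2→1→sink: bottleneck 1. Total 7.
Augment source→0→3→7→5→sink: bottleneck 1. Total 8.
No augmenting path remains in the residual graph.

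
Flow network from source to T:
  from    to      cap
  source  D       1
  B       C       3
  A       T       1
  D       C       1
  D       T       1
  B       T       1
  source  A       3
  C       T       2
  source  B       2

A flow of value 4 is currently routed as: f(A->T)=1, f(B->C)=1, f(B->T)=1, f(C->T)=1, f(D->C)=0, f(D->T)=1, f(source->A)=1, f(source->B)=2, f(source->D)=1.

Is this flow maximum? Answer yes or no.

Residual reachable from source: {A, source}; T is not reachable.
Saturated cut: source->B, source->D, A->T with total capacity 4 = current flow value. Flow is maximum.

Yes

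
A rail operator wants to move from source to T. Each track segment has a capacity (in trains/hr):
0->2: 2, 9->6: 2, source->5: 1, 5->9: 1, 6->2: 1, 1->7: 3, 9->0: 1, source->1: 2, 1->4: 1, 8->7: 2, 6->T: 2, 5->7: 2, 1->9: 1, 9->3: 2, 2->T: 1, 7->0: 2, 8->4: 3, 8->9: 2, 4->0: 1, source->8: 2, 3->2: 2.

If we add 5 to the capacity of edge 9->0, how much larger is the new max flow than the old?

0

Original max flow = 3.
Edge 9->0 does not cross the min cut (source side {0, 1, 2, 3, 4, 5, 7, 8, 9, source}), so extra capacity there cannot help.
New max flow = 3. Increase = 0.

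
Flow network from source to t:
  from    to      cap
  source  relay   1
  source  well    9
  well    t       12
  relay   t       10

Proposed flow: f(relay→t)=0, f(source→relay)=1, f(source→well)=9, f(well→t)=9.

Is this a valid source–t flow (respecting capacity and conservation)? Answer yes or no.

Conservation fails at relay: inflow 1 ≠ outflow 0.

No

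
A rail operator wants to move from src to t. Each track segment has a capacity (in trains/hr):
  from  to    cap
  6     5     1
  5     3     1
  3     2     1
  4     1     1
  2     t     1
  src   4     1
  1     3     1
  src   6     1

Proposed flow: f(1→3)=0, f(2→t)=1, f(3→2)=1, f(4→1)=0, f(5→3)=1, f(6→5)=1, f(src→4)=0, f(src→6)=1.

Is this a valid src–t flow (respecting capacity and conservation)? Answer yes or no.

Every edge has 0 ≤ f(e) ≤ cap(e).
At each intermediate node, inflow equals outflow.

Yes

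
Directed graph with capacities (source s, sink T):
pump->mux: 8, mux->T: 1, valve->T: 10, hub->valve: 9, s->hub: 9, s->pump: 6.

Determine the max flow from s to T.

10

Augment s->pump->mux->T: bottleneck 1. Total 1.
Augment s->hub->valve->T: bottleneck 9. Total 10.
No augmenting path remains in the residual graph.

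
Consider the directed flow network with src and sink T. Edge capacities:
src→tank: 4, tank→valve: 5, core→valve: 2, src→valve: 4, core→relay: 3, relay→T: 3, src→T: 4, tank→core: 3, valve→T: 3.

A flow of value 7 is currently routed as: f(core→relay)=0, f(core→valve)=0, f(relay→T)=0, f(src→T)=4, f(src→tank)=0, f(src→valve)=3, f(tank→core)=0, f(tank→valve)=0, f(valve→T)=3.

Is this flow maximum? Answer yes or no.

Residual path src→tank→core→relay→T has bottleneck 3 > 0.
Pushing 3 along it raises the flow to 10, so the given flow is not maximum.

No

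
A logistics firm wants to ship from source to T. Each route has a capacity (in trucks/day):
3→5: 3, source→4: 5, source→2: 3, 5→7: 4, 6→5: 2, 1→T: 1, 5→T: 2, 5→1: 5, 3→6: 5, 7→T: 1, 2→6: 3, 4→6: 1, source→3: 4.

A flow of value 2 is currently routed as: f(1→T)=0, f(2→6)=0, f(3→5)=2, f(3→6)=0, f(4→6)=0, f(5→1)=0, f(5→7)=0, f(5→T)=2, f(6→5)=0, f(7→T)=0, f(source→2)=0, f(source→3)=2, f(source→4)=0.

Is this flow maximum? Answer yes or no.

No

Residual path source→3→5→1→T has bottleneck 1 > 0.
Pushing 1 along it raises the flow to 3, so the given flow is not maximum.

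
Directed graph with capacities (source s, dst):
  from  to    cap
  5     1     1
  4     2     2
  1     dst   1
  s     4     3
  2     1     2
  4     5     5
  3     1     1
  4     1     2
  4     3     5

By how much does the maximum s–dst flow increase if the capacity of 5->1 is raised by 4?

0

Original max flow = 1.
Edge 5->1 does not cross the min cut (source side {1, 2, 3, 4, 5, s}), so extra capacity there cannot help.
New max flow = 1. Increase = 0.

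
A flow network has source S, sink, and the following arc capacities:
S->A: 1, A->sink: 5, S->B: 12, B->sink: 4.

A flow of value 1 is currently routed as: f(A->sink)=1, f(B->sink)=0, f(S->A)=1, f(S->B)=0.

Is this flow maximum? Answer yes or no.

Residual path S->B->sink has bottleneck 4 > 0.
Pushing 4 along it raises the flow to 5, so the given flow is not maximum.

No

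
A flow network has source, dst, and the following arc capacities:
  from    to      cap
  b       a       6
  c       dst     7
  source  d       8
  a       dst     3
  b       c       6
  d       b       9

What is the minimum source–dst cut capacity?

8

Max flow = 8 (via 2 augmenting paths).
In the residual at optimum, the set reachable from source is {source}.
Cut edges: source→d (cap 8). Sum = 8.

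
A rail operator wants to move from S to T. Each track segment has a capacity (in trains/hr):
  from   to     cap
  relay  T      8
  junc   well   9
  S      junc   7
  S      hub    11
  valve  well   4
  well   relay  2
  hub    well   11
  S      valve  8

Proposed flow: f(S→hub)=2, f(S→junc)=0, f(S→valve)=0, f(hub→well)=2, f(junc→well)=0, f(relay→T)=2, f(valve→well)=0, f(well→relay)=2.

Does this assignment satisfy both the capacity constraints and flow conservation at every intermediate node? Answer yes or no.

Every edge has 0 ≤ f(e) ≤ cap(e).
At each intermediate node, inflow equals outflow.

Yes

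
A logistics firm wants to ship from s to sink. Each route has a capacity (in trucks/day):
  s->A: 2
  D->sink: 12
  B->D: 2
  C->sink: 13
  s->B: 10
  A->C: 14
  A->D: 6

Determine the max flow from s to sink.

Augment s->B->D->sink: bottleneck 2. Total 2.
Augment s->A->D->sink: bottleneck 2. Total 4.
No augmenting path remains in the residual graph.

4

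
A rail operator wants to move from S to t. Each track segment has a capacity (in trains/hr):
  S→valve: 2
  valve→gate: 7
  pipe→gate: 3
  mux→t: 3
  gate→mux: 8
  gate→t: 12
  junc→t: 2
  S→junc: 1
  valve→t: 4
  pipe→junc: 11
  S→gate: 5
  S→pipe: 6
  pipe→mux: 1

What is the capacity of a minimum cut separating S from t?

Max flow = 13 (via 6 augmenting paths).
In the residual at optimum, the set reachable from S is {S, junc, pipe}.
Cut edges: S→valve (cap 2), S→gate (cap 5), pipe→gate (cap 3), pipe→mux (cap 1), junc→t (cap 2). Sum = 13.

13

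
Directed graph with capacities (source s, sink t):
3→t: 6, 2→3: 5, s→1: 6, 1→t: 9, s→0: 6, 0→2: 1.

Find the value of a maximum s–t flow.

Augment s→1→t: bottleneck 6. Total 6.
Augment s→0→2→3→t: bottleneck 1. Total 7.
No augmenting path remains in the residual graph.

7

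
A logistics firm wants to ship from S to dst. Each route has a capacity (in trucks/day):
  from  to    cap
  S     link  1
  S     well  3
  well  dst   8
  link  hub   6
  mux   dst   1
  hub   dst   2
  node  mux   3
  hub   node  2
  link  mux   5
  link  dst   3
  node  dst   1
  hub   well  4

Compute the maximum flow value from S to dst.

Augment S→link→dst: bottleneck 1. Total 1.
Augment S→well→dst: bottleneck 3. Total 4.
No augmenting path remains in the residual graph.

4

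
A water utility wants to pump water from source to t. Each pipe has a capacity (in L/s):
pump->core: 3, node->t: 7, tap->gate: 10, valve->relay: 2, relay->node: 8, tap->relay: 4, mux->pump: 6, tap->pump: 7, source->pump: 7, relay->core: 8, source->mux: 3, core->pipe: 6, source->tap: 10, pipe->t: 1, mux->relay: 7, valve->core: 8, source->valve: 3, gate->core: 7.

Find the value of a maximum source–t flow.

Augment source->valve->relay->node->t: bottleneck 2. Total 2.
Augment source->valve->core->pipe->t: bottleneck 1. Total 3.
Augment source->mux->relay->node->t: bottleneck 3. Total 6.
Augment source->tap->relay->node->t: bottleneck 2. Total 8.
No augmenting path remains in the residual graph.

8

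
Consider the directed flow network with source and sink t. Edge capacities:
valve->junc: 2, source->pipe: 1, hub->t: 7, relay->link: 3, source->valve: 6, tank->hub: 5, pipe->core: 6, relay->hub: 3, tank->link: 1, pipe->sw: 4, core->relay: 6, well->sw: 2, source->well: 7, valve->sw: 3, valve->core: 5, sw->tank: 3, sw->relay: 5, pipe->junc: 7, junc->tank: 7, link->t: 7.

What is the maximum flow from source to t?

Augment source->pipe->junc->tank->hub->t: bottleneck 1. Total 1.
Augment source->well->sw->relay->link->t: bottleneck 2. Total 3.
Augment source->valve->junc->tank->hub->t: bottleneck 2. Total 5.
Augment source->valve->sw->relay->link->t: bottleneck 1. Total 6.
Augment source->valve->sw->relay->hub->t: bottleneck 2. Total 8.
Augment source->valve->core->relay->hub->t: bottleneck 1. Total 9.
No augmenting path remains in the residual graph.

9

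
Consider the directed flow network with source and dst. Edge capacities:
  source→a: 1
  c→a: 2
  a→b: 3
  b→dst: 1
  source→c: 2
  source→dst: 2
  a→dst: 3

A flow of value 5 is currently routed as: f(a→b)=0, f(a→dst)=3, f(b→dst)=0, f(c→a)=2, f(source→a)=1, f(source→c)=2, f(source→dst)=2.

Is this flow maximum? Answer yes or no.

Yes

Residual reachable from source: {source}; dst is not reachable.
Saturated cut: source→c, source→a, source→dst with total capacity 5 = current flow value. Flow is maximum.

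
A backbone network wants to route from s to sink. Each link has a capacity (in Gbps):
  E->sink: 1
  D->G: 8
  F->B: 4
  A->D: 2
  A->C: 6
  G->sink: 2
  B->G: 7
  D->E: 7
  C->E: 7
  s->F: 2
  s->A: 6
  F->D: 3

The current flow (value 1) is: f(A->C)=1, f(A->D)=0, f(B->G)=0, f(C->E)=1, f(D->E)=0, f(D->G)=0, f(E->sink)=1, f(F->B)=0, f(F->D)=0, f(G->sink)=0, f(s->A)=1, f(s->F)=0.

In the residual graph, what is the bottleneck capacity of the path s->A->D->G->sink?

2

Residual capacities along the path: s->A: 5, A->D: 2, D->G: 8, G->sink: 2.
Minimum is 2.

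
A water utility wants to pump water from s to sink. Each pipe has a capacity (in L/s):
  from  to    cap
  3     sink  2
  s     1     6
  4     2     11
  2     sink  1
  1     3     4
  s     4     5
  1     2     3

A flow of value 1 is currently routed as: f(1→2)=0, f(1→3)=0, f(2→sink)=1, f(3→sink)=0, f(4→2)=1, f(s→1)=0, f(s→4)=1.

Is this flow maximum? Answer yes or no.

Residual path s→1→3→sink has bottleneck 2 > 0.
Pushing 2 along it raises the flow to 3, so the given flow is not maximum.

No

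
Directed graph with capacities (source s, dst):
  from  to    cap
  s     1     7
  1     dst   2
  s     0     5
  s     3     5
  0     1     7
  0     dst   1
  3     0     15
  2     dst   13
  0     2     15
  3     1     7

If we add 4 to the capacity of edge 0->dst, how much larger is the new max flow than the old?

Original max flow = 12.
Edge 0->dst does not cross the min cut (source side {1, s}), so extra capacity there cannot help.
New max flow = 12. Increase = 0.

0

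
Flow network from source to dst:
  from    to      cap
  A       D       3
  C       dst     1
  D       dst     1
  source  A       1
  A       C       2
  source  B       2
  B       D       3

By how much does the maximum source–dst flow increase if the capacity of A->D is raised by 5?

0

Original max flow = 2.
Edge A->D does not cross the min cut (source side {B, D, source}), so extra capacity there cannot help.
New max flow = 2. Increase = 0.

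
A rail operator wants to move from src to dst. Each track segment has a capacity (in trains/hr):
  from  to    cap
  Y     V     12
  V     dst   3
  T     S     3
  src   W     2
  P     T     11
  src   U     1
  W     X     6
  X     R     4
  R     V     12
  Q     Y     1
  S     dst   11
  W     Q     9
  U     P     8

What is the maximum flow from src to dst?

Augment src->W->X->R->V->dst: bottleneck 2. Total 2.
Augment src->U->P->T->S->dst: bottleneck 1. Total 3.
No augmenting path remains in the residual graph.

3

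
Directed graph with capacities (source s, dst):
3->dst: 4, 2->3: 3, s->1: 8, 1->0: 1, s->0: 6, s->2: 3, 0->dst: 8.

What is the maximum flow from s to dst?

10

Augment s->0->dst: bottleneck 6. Total 6.
Augment s->2->3->dst: bottleneck 3. Total 9.
Augment s->1->0->dst: bottleneck 1. Total 10.
No augmenting path remains in the residual graph.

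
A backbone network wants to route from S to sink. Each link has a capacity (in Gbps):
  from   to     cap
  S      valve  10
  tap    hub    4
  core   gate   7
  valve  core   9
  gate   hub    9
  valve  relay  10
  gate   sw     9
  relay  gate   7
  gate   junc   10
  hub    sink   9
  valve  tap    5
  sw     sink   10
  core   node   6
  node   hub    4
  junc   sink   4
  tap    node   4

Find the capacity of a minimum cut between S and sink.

10

Max flow = 10 (via 3 augmenting paths).
In the residual at optimum, the set reachable from S is {S}.
Cut edges: S->valve (cap 10). Sum = 10.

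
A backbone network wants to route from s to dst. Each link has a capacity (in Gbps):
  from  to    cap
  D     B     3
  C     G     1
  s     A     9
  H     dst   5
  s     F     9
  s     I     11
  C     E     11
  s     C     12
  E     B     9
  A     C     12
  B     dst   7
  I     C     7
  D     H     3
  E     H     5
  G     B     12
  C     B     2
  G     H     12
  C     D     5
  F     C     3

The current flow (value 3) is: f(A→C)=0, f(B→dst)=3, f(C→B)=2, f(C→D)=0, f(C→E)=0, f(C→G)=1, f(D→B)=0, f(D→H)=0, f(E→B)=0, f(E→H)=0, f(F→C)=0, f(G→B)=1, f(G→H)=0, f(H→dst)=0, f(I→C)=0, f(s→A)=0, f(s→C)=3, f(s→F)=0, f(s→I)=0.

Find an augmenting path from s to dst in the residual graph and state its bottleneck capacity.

s→C→D→H→dst, bottleneck 3

Residual along s→C→D→H→dst: s→C: 9, C→D: 5, D→H: 3, H→dst: 5.
Bottleneck = min = 3.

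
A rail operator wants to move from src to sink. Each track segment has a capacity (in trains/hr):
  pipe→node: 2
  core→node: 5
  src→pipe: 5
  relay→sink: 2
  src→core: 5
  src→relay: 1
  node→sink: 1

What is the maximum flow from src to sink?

Augment src→relay→sink: bottleneck 1. Total 1.
Augment src→core→node→sink: bottleneck 1. Total 2.
No augmenting path remains in the residual graph.

2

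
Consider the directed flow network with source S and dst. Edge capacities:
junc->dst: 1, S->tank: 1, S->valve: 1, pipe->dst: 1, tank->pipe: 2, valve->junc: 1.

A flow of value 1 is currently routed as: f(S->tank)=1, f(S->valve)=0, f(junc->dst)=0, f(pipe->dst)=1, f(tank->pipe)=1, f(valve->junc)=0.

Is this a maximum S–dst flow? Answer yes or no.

Residual path S->valve->junc->dst has bottleneck 1 > 0.
Pushing 1 along it raises the flow to 2, so the given flow is not maximum.

No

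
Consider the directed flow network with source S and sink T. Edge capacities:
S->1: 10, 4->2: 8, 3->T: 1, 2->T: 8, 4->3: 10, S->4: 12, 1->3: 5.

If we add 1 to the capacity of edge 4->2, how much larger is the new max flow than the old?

0

Original max flow = 9.
Even with extra capacity on 4->2, another cut of capacity 9 remains binding.
New max flow = 9. Increase = 0.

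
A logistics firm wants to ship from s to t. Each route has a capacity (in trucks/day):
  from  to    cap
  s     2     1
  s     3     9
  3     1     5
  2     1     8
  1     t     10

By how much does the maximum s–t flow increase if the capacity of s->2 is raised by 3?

Original max flow = 6.
After raising cap(s->2), augmenting paths through that edge carry 3 more units.
New max flow = 9. Increase = 3.

3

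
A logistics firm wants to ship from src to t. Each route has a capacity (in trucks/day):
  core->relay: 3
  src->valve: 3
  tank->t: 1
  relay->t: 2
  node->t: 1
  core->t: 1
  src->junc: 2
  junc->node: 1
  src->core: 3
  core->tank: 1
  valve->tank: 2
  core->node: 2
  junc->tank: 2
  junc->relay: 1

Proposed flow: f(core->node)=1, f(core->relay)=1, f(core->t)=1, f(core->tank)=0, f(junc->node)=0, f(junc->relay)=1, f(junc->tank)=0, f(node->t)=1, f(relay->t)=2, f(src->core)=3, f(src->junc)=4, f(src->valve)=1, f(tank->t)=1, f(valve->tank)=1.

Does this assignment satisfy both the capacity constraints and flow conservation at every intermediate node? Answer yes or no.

Capacity violated on src->junc: flow 4 > capacity 2.

No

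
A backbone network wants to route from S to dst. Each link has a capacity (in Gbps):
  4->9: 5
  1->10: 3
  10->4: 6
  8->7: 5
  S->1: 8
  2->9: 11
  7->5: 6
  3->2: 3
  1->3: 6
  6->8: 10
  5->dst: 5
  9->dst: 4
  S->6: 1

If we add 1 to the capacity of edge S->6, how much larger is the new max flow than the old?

Original max flow = 5.
After raising cap(S->6), augmenting paths through that edge carry 1 more unit.
New max flow = 6. Increase = 1.

1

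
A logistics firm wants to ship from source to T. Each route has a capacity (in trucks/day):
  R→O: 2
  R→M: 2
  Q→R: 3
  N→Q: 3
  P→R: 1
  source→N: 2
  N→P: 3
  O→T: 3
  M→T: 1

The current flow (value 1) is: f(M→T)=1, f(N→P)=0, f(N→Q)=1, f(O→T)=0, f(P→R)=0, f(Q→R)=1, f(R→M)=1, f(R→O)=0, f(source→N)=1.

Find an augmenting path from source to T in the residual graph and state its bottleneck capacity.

source→N→Q→R→O→T, bottleneck 1

Residual along source→N→Q→R→O→T: source→N: 1, N→Q: 2, Q→R: 2, R→O: 2, O→T: 3.
Bottleneck = min = 1.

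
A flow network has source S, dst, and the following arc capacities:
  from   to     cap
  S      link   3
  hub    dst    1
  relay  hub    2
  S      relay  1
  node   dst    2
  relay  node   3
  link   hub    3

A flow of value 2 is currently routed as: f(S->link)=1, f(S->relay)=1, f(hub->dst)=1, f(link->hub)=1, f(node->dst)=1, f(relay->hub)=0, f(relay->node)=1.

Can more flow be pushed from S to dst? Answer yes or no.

No

Residual reachable from S: {S, hub, link}; dst is not reachable.
Saturated cut: S->relay, hub->dst with total capacity 2 = current flow value. Flow is maximum.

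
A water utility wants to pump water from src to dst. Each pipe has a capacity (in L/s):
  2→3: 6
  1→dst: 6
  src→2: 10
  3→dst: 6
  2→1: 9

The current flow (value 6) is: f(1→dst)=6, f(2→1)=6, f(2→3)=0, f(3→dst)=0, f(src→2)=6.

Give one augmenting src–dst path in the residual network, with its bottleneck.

src→2→3→dst, bottleneck 4

Residual along src→2→3→dst: src→2: 4, 2→3: 6, 3→dst: 6.
Bottleneck = min = 4.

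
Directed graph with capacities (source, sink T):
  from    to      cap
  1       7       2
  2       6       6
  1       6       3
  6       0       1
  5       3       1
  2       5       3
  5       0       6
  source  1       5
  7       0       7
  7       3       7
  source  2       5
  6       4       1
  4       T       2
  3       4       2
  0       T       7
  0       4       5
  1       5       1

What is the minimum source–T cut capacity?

8

Max flow = 8 (via 5 augmenting paths).
In the residual at optimum, the set reachable from source is {1, 2, 6, source}.
Cut edges: 1→7 (cap 2), 1→5 (cap 1), 2→5 (cap 3), 6→0 (cap 1), 6→4 (cap 1). Sum = 8.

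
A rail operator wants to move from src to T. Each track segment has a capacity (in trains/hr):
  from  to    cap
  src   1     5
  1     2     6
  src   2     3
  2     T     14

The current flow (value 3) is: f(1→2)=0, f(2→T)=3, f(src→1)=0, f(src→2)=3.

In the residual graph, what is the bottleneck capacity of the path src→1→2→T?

5

Residual capacities along the path: src→1: 5, 1→2: 6, 2→T: 11.
Minimum is 5.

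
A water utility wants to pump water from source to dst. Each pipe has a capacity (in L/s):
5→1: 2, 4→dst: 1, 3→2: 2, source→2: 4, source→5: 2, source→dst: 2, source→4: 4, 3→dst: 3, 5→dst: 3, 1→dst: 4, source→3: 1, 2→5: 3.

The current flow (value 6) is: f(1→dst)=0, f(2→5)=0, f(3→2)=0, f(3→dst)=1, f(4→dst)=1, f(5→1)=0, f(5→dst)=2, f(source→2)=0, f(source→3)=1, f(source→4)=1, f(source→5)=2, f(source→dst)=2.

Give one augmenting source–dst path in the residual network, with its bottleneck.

source→2→5→dst, bottleneck 1

Residual along source→2→5→dst: source→2: 4, 2→5: 3, 5→dst: 1.
Bottleneck = min = 1.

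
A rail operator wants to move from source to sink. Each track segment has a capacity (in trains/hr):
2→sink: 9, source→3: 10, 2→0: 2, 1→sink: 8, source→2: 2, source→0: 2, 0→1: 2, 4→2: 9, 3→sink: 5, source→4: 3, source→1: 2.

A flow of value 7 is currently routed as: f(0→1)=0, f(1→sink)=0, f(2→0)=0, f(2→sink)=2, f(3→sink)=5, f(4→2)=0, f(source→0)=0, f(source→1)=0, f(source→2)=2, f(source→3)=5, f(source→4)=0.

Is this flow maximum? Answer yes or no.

No

Residual path source→1→sink has bottleneck 2 > 0.
Pushing 2 along it raises the flow to 9, so the given flow is not maximum.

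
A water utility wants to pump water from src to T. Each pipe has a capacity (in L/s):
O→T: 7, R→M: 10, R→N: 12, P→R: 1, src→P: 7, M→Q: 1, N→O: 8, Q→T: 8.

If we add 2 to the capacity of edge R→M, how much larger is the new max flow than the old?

0

Original max flow = 1.
Edge R→M does not cross the min cut (source side {P, src}), so extra capacity there cannot help.
New max flow = 1. Increase = 0.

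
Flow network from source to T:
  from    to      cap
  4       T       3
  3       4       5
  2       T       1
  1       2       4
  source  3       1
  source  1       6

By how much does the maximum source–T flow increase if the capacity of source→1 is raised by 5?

0

Original max flow = 2.
Edge source→1 does not cross the min cut (source side {1, 2, source}), so extra capacity there cannot help.
New max flow = 2. Increase = 0.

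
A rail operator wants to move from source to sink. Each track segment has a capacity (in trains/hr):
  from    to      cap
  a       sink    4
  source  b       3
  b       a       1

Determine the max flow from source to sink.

1

Augment source→b→a→sink: bottleneck 1. Total 1.
No augmenting path remains in the residual graph.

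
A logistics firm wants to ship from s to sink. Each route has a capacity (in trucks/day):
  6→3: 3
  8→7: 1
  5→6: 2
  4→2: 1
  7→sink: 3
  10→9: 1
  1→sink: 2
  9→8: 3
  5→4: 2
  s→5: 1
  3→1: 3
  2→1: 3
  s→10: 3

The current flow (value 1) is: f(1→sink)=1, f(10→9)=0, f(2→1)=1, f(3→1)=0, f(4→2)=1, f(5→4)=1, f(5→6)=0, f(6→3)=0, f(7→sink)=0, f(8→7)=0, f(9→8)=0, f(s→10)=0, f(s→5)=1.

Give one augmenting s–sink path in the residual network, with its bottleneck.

Residual along s→10→9→8→7→sink: s→10: 3, 10→9: 1, 9→8: 3, 8→7: 1, 7→sink: 3.
Bottleneck = min = 1.

s→10→9→8→7→sink, bottleneck 1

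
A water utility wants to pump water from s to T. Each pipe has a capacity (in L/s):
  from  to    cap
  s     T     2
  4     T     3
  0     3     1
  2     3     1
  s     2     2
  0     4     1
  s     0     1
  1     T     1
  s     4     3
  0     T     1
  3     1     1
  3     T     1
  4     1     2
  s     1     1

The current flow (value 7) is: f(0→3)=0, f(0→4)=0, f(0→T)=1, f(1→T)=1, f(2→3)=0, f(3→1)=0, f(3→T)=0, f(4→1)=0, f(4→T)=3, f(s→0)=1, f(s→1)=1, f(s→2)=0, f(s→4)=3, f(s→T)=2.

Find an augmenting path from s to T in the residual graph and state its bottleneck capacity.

Residual along s→2→3→T: s→2: 2, 2→3: 1, 3→T: 1.
Bottleneck = min = 1.

s→2→3→T, bottleneck 1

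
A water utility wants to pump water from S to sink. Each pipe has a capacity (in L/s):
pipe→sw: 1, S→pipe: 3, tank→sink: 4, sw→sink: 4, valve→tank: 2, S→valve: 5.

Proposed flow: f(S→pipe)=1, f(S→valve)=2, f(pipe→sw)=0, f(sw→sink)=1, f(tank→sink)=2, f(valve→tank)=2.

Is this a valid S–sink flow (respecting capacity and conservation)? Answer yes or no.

Conservation fails at pipe: inflow 1 ≠ outflow 0.

No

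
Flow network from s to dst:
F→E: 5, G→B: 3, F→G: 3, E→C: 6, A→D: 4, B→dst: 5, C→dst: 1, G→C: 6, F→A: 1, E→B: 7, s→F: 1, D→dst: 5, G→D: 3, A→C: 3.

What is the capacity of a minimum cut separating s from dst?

Max flow = 1 (via 1 augmenting path).
In the residual at optimum, the set reachable from s is {s}.
Cut edges: s→F (cap 1). Sum = 1.

1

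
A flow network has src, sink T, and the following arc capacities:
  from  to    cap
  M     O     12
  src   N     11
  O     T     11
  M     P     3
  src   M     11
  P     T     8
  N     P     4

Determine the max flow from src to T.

15

Augment src->M->O->T: bottleneck 11. Total 11.
Augment src->N->P->T: bottleneck 4. Total 15.
No augmenting path remains in the residual graph.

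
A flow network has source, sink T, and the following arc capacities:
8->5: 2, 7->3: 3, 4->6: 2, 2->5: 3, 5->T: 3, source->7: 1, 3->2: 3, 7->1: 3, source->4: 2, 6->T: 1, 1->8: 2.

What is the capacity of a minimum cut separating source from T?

2

Max flow = 2 (via 2 augmenting paths).
In the residual at optimum, the set reachable from source is {4, 6, source}.
Cut edges: source->7 (cap 1), 6->T (cap 1). Sum = 2.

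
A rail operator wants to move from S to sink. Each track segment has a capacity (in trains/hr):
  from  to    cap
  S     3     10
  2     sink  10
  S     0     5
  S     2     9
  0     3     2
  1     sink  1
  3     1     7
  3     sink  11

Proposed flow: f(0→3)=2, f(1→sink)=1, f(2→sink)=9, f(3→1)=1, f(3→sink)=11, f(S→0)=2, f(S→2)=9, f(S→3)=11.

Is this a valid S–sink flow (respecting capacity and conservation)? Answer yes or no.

Capacity violated on S→3: flow 11 > capacity 10.

No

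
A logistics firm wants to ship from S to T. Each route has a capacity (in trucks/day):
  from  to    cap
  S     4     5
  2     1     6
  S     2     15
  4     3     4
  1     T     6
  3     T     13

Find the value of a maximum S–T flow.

Augment S→2→1→T: bottleneck 6. Total 6.
Augment S→4→3→T: bottleneck 4. Total 10.
No augmenting path remains in the residual graph.

10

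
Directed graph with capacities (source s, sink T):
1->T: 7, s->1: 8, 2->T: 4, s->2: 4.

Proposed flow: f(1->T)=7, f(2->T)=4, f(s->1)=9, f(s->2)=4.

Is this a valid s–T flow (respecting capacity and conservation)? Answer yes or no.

No

Capacity violated on s->1: flow 9 > capacity 8.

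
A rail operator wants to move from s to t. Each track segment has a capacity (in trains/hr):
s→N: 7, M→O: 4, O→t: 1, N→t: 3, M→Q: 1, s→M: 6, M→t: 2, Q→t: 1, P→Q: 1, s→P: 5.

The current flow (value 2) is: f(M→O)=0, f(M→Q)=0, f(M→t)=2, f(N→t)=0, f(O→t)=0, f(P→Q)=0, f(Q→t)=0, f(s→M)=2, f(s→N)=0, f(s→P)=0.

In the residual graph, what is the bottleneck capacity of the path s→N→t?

Residual capacities along the path: s→N: 7, N→t: 3.
Minimum is 3.

3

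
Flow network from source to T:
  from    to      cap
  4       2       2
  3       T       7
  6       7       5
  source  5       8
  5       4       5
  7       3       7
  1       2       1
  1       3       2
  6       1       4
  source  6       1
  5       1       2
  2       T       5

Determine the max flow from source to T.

5

Augment source→6→7→3→T: bottleneck 1. Total 1.
Augment source→5→1→3→T: bottleneck 2. Total 3.
Augment source→5→4→2→T: bottleneck 2. Total 5.
No augmenting path remains in the residual graph.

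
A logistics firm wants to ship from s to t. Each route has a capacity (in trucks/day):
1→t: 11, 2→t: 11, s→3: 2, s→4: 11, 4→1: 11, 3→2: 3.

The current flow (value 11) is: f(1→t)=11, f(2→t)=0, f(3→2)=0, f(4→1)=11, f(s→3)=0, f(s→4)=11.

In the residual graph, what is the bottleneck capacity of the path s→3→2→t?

Residual capacities along the path: s→3: 2, 3→2: 3, 2→t: 11.
Minimum is 2.

2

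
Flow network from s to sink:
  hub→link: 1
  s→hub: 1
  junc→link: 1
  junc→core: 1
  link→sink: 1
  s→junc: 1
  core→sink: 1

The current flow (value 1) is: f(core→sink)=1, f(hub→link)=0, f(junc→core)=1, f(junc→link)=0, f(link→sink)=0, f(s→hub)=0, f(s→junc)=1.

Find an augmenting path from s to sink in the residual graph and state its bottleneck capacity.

s→hub→link→sink, bottleneck 1

Residual along s→hub→link→sink: s→hub: 1, hub→link: 1, link→sink: 1.
Bottleneck = min = 1.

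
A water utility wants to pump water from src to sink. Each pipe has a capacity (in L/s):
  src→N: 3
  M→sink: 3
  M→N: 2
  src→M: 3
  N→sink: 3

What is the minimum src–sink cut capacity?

Max flow = 6 (via 2 augmenting paths).
In the residual at optimum, the set reachable from src is {src}.
Cut edges: src→M (cap 3), src→N (cap 3). Sum = 6.

6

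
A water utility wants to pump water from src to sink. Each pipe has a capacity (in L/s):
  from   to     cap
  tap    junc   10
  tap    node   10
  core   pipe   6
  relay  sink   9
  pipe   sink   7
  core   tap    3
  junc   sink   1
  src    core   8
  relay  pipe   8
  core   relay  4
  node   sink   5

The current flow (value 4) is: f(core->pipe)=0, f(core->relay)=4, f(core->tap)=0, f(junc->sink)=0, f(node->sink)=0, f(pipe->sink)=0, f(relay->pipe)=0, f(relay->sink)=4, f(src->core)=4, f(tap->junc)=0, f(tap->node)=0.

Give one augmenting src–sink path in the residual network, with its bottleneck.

Residual along src->core->pipe->sink: src->core: 4, core->pipe: 6, pipe->sink: 7.
Bottleneck = min = 4.

src->core->pipe->sink, bottleneck 4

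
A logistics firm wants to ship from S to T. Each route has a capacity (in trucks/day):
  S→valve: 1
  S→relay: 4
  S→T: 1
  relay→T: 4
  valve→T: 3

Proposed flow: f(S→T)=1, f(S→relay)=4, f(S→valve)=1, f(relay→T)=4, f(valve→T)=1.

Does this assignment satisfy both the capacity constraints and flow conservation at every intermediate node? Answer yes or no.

Every edge has 0 ≤ f(e) ≤ cap(e).
At each intermediate node, inflow equals outflow.

Yes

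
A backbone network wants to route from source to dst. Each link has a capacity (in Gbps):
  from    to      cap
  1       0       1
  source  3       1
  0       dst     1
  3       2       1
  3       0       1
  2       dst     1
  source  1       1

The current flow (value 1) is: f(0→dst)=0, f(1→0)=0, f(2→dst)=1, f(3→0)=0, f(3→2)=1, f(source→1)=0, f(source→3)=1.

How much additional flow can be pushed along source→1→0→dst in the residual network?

Residual capacities along the path: source→1: 1, 1→0: 1, 0→dst: 1.
Minimum is 1.

1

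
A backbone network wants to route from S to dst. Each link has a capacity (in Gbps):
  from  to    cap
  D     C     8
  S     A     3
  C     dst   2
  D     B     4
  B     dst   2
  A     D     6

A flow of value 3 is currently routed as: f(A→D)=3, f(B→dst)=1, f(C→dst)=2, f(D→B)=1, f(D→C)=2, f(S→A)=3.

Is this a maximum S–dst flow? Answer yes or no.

Yes

Residual reachable from S: {S}; dst is not reachable.
Saturated cut: S→A with total capacity 3 = current flow value. Flow is maximum.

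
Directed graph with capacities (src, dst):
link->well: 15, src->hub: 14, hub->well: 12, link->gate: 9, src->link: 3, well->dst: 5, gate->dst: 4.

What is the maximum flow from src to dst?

Augment src->link->gate->dst: bottleneck 3. Total 3.
Augment src->hub->well->dst: bottleneck 5. Total 8.
No augmenting path remains in the residual graph.

8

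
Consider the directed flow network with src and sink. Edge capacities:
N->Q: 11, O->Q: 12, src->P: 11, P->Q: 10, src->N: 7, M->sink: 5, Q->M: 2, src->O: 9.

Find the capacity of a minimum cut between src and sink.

Max flow = 2 (via 1 augmenting path).
In the residual at optimum, the set reachable from src is {N, O, P, Q, src}.
Cut edges: Q->M (cap 2). Sum = 2.

2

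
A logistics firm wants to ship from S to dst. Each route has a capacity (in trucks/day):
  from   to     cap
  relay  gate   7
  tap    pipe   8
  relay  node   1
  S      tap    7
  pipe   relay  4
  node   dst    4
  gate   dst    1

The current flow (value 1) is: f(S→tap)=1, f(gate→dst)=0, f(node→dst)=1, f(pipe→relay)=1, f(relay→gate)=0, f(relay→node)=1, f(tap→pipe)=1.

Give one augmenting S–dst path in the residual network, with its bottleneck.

Residual along S→tap→pipe→relay→gate→dst: S→tap: 6, tap→pipe: 7, pipe→relay: 3, relay→gate: 7, gate→dst: 1.
Bottleneck = min = 1.

S→tap→pipe→relay→gate→dst, bottleneck 1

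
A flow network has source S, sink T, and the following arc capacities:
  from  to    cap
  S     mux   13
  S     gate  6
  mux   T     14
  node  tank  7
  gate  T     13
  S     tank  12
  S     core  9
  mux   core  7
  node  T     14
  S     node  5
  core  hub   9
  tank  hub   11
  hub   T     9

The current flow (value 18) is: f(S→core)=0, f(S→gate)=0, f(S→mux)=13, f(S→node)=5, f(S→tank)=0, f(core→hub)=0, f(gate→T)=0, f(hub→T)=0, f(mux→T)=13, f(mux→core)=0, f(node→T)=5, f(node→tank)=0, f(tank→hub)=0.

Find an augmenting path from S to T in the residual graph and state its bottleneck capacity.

Residual along S→gate→T: S→gate: 6, gate→T: 13.
Bottleneck = min = 6.

S→gate→T, bottleneck 6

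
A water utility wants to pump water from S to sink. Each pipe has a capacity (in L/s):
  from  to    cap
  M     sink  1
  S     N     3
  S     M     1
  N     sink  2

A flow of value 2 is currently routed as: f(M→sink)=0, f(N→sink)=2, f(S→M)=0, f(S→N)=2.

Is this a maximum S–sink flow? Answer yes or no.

Residual path S→M→sink has bottleneck 1 > 0.
Pushing 1 along it raises the flow to 3, so the given flow is not maximum.

No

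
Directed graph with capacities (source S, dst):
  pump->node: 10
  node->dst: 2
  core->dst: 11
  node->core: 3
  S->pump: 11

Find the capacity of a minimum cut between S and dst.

5

Max flow = 5 (via 2 augmenting paths).
In the residual at optimum, the set reachable from S is {S, node, pump}.
Cut edges: node->core (cap 3), node->dst (cap 2). Sum = 5.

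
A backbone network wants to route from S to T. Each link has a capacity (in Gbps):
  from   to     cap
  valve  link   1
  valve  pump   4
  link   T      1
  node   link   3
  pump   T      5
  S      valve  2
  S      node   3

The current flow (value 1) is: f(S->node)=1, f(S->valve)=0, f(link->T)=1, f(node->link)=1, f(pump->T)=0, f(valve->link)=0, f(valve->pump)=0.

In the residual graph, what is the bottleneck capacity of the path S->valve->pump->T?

Residual capacities along the path: S->valve: 2, valve->pump: 4, pump->T: 5.
Minimum is 2.

2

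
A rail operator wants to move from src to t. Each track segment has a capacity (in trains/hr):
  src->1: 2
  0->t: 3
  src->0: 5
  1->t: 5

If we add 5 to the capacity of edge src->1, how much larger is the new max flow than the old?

Original max flow = 5.
After raising cap(src->1), augmenting paths through that edge carry 3 more units.
New max flow = 8. Increase = 3.

3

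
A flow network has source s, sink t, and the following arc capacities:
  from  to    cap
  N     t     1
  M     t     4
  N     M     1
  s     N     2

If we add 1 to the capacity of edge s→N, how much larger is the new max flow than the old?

0

Original max flow = 2.
Even with extra capacity on s→N, another cut of capacity 2 remains binding.
New max flow = 2. Increase = 0.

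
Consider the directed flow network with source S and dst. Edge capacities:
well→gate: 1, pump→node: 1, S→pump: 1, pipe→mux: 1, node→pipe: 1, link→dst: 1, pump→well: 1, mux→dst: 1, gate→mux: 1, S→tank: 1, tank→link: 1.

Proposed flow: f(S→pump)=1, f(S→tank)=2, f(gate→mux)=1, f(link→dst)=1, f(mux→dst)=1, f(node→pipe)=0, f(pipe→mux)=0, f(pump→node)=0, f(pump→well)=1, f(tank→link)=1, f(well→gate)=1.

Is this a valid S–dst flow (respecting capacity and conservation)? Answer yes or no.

Capacity violated on S→tank: flow 2 > capacity 1.

No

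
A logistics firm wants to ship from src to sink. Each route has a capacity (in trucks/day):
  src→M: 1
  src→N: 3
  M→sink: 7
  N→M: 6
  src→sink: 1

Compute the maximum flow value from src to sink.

5

Augment src→sink: bottleneck 1. Total 1.
Augment src→M→sink: bottleneck 1. Total 2.
Augment src→N→M→sink: bottleneck 3. Total 5.
No augmenting path remains in the residual graph.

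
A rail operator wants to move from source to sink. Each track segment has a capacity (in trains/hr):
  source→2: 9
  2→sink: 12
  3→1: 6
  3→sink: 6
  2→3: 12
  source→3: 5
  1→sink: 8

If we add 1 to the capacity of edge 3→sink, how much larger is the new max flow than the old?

0

Original max flow = 14.
Edge 3→sink does not cross the min cut (source side {source}), so extra capacity there cannot help.
New max flow = 14. Increase = 0.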